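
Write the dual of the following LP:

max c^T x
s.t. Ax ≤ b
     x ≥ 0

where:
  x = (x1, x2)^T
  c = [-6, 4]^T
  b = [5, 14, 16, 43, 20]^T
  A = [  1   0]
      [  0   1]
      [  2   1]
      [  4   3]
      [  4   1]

Primal max cᵀx s.t. Ax ≤ b, x ≥ 0  →  Dual min bᵀy s.t. Aᵀy ≥ c, y ≥ 0.

Minimize: z = 5y1 + 14y2 + 16y3 + 43y4 + 20y5

Subject to:
  y1 + 2y3 + 4y4 + 4y5 ≥ -6
  y2 + y3 + 3y4 + y5 ≥ 4
  y1, y2, y3, y4, y5 ≥ 0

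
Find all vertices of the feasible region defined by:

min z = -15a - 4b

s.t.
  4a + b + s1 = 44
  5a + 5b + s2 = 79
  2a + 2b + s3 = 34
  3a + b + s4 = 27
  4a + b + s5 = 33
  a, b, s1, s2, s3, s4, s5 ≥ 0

(0, 0), (8.25, 0), (6, 9), (5.6, 10.2), (0, 15.8)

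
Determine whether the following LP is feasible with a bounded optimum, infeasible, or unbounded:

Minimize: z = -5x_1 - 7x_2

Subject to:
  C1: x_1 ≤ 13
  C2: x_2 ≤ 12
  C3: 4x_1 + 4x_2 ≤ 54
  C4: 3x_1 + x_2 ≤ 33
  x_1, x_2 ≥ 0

Feasible with a bounded optimal solution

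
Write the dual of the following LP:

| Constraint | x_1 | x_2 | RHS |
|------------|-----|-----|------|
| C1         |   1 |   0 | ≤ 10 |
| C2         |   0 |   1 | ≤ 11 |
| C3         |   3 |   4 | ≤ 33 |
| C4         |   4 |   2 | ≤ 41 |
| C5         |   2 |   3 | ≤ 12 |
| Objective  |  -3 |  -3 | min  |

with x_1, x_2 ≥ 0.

Primal min cᵀx s.t. Ax ≤ b, x ≥ 0  →  Dual max −bᵀy s.t. Aᵀy ≥ −c, y ≥ 0.

Maximize: z = -10y1 - 11y2 - 33y3 - 41y4 - 12y5

Subject to:
  y1 + 3y3 + 4y4 + 2y5 ≥ 3
  y2 + 4y3 + 2y4 + 3y5 ≥ 3
  y1, y2, y3, y4, y5 ≥ 0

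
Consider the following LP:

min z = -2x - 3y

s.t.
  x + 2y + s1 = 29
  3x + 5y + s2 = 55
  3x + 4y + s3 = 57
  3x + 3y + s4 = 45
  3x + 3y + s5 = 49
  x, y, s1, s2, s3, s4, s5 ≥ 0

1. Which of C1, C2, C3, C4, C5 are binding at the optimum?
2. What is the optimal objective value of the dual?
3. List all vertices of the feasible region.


1. C2, C4
2. -35
3. (0, 0), (15, 0), (10, 5), (0, 11)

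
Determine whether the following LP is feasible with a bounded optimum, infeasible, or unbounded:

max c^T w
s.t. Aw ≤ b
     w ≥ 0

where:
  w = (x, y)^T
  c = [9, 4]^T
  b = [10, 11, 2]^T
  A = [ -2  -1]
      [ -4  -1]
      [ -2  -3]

Unbounded (objective can increase without bound)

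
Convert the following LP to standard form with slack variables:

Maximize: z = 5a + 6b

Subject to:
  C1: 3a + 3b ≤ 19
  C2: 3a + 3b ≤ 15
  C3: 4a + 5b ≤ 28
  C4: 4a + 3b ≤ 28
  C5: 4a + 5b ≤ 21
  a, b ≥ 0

max z = 5a + 6b

s.t.
  3a + 3b + s1 = 19
  3a + 3b + s2 = 15
  4a + 5b + s3 = 28
  4a + 3b + s4 = 28
  4a + 5b + s5 = 21
  a, b, s1, s2, s3, s4, s5 ≥ 0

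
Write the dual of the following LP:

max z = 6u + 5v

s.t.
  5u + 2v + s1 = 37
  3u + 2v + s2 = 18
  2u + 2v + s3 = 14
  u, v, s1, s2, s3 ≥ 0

Primal max cᵀx s.t. Ax ≤ b, x ≥ 0  →  Dual min bᵀy s.t. Aᵀy ≥ c, y ≥ 0.

Minimize: z = 37y1 + 18y2 + 14y3

Subject to:
  5y1 + 3y2 + 2y3 ≥ 6
  2y1 + 2y2 + 2y3 ≥ 5
  y1, y2, y3 ≥ 0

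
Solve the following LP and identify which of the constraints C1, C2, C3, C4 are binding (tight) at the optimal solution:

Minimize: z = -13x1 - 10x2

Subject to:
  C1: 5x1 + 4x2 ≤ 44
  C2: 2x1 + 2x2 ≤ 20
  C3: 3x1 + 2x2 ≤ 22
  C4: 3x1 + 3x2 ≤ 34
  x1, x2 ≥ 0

At x1 = 2, x2 = 8, compute slack b - a·x for each constraint:
  C1: 44 − 42 = 2  (slack)
  C2: 20 − 20 = 0  (binding)
  C3: 22 − 22 = 0  (binding)
  C4: 34 − 30 = 4  (slack)

Optimal: x1 = 2, x2 = 8
Binding: C2, C3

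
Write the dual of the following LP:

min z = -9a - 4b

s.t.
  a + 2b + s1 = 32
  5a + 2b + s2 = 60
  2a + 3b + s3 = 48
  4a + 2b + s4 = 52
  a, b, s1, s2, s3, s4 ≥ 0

Primal min cᵀx s.t. Ax ≤ b, x ≥ 0  →  Dual max −bᵀy s.t. Aᵀy ≥ −c, y ≥ 0.

Maximize: z = -32y1 - 60y2 - 48y3 - 52y4

Subject to:
  y1 + 5y2 + 2y3 + 4y4 ≥ 9
  2y1 + 2y2 + 3y3 + 2y4 ≥ 4
  y1, y2, y3, y4 ≥ 0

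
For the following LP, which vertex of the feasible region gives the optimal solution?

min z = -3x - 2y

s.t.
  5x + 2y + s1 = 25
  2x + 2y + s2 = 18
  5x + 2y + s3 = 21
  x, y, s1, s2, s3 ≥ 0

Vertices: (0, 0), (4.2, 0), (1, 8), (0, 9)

Evaluate the objective at each vertex of the feasible region:
  z(0, 0) = 0
  z(4.2, 0) = -12.6
  z(1, 8) = -19  ←
  z(0, 9) = -18
The minimum is at x = 1, y = 8.

(1, 8)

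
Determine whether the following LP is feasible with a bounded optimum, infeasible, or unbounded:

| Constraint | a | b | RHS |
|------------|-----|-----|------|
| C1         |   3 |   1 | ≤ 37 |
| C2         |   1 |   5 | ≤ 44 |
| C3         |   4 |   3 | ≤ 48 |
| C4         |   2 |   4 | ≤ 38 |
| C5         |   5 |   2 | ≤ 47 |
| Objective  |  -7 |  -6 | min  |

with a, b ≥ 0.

Feasible with a bounded optimal solution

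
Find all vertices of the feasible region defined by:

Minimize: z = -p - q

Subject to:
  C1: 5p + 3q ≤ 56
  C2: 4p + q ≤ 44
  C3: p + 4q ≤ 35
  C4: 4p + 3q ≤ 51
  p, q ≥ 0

(0, 0), (11, 0), (10.86, 0.5714), (7, 7), (0, 8.75)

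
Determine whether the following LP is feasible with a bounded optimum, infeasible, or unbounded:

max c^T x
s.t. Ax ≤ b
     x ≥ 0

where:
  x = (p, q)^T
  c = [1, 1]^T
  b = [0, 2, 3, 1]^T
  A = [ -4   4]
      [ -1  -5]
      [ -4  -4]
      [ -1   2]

Unbounded (objective can increase without bound)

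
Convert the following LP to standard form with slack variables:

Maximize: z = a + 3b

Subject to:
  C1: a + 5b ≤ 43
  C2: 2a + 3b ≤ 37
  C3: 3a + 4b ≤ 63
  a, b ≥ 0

max z = a + 3b

s.t.
  a + 5b + s1 = 43
  2a + 3b + s2 = 37
  3a + 4b + s3 = 63
  a, b, s1, s2, s3 ≥ 0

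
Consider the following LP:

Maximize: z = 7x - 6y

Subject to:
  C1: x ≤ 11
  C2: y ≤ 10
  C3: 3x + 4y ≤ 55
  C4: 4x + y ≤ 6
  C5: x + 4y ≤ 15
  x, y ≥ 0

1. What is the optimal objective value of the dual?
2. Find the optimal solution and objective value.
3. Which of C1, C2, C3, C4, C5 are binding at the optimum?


1. 10.5
2. x = 1.5, y = 0, z = 10.5
3. C4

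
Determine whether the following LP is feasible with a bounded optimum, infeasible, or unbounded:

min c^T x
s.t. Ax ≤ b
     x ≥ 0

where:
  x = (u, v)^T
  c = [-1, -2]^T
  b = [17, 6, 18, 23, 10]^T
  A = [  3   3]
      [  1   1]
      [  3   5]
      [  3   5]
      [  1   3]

Feasible with a bounded optimal solution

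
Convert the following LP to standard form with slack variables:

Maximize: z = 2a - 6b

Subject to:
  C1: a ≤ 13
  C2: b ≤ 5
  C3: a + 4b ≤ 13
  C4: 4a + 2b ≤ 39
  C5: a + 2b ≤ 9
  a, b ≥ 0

max z = 2a - 6b

s.t.
  a + s1 = 13
  b + s2 = 5
  a + 4b + s3 = 13
  4a + 2b + s4 = 39
  a + 2b + s5 = 9
  a, b, s1, s2, s3, s4, s5 ≥ 0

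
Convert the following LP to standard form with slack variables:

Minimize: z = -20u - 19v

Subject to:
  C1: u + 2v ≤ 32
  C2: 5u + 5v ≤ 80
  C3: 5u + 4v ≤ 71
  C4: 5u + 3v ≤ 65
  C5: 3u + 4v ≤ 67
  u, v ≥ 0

min z = -20u - 19v

s.t.
  u + 2v + s1 = 32
  5u + 5v + s2 = 80
  5u + 4v + s3 = 71
  5u + 3v + s4 = 65
  3u + 4v + s5 = 67
  u, v, s1, s2, s3, s4, s5 ≥ 0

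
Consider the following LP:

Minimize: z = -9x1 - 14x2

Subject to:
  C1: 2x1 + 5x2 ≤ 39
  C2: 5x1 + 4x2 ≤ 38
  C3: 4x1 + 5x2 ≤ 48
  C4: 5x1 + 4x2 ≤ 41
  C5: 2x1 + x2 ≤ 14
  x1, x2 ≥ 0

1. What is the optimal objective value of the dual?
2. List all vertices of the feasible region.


1. -116
2. (0, 0), (7, 0), (6, 2), (2, 7), (0, 7.8)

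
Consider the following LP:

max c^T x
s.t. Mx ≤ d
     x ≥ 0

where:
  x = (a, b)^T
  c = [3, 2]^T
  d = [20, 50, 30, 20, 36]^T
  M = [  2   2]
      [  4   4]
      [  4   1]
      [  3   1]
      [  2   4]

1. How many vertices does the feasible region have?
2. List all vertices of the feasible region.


1. 5
2. (0, 0), (6.667, 0), (5, 5), (2, 8), (0, 9)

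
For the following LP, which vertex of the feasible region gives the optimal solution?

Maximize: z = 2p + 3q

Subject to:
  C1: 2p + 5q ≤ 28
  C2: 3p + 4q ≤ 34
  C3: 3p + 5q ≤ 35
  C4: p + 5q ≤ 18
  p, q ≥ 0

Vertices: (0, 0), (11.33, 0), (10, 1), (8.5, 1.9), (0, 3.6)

Evaluate the objective at each vertex of the feasible region:
  z(0, 0) = 0
  z(11.33, 0) = 22.67
  z(10, 1) = 23  ←
  z(8.5, 1.9) = 22.7
  z(0, 3.6) = 10.8
The maximum is at p = 10, q = 1.

(10, 1)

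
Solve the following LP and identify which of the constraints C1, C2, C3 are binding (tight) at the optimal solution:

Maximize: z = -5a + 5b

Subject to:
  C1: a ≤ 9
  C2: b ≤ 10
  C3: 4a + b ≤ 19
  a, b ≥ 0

At a = 0, b = 10, compute slack b - a·x for each constraint:
  C1: 9 − 0 = 9  (slack)
  C2: 10 − 10 = 0  (binding)
  C3: 19 − 10 = 9  (slack)

Optimal: a = 0, b = 10
Binding: C2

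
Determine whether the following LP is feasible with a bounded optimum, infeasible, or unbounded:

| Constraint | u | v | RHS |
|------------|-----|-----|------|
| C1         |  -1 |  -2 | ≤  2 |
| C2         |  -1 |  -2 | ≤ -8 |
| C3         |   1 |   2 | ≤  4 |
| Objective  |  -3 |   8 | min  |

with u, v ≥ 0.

Infeasible (no feasible solution exists)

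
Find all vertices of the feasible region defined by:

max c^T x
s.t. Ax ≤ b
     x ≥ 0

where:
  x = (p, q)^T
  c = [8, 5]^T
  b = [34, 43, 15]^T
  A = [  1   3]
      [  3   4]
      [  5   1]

(0, 0), (3, 0), (1, 10), (0, 10.75)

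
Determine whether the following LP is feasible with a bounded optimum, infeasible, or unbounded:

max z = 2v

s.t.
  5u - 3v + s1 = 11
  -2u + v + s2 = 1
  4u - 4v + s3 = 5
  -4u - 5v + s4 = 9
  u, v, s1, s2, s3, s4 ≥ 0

Unbounded (objective can increase without bound)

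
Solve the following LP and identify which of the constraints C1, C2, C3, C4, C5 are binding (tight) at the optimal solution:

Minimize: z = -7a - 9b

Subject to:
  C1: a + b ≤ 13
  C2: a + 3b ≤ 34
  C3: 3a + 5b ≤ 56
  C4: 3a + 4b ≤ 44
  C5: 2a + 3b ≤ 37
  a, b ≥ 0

At a = 8, b = 5, compute slack b - a·x for each constraint:
  C1: 13 − 13 = 0  (binding)
  C2: 34 − 23 = 11  (slack)
  C3: 56 − 49 = 7  (slack)
  C4: 44 − 44 = 0  (binding)
  C5: 37 − 31 = 6  (slack)

Optimal: a = 8, b = 5
Binding: C1, C4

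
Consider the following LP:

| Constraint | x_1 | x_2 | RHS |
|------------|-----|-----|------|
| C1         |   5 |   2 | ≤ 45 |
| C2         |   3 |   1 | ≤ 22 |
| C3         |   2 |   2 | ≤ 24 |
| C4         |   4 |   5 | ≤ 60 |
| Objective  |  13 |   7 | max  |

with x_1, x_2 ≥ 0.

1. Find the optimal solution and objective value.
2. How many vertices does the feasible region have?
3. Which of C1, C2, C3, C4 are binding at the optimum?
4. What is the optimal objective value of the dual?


1. x_1 = 5, x_2 = 7, z = 114
2. 4
3. C2, C3
4. 114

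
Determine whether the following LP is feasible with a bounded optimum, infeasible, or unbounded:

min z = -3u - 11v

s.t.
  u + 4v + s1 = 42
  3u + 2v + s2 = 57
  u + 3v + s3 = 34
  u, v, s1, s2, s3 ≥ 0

Feasible with a bounded optimal solution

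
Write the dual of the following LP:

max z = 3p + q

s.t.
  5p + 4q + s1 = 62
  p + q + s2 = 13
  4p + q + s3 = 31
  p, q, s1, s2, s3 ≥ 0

Primal max cᵀx s.t. Ax ≤ b, x ≥ 0  →  Dual min bᵀy s.t. Aᵀy ≥ c, y ≥ 0.

Minimize: z = 62y1 + 13y2 + 31y3

Subject to:
  5y1 + y2 + 4y3 ≥ 3
  4y1 + y2 + y3 ≥ 1
  y1, y2, y3 ≥ 0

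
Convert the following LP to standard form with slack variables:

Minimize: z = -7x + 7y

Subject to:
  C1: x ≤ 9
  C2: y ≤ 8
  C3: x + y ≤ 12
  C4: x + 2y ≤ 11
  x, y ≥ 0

min z = -7x + 7y

s.t.
  x + s1 = 9
  y + s2 = 8
  x + y + s3 = 12
  x + 2y + s4 = 11
  x, y, s1, s2, s3, s4 ≥ 0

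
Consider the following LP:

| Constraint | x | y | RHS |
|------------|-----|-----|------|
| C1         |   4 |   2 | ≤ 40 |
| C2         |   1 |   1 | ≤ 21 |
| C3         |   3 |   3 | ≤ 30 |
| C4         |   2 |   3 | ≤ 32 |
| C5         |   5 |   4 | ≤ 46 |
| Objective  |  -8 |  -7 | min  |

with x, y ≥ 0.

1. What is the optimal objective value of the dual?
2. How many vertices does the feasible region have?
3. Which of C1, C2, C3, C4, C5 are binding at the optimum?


1. -76
2. 4
3. C3, C5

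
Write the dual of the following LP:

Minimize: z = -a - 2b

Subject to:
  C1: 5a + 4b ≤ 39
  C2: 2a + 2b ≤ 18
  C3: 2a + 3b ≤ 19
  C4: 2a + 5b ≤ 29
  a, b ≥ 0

Primal min cᵀx s.t. Ax ≤ b, x ≥ 0  →  Dual max −bᵀy s.t. Aᵀy ≥ −c, y ≥ 0.

Maximize: z = -39y1 - 18y2 - 19y3 - 29y4

Subject to:
  5y1 + 2y2 + 2y3 + 2y4 ≥ 1
  4y1 + 2y2 + 3y3 + 5y4 ≥ 2
  y1, y2, y3, y4 ≥ 0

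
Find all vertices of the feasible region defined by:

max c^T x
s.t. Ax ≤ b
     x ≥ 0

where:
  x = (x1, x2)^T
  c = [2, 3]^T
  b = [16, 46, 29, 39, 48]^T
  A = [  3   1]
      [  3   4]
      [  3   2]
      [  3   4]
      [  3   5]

(0, 0), (5.333, 0), (2.778, 7.667), (1, 9), (0, 9.6)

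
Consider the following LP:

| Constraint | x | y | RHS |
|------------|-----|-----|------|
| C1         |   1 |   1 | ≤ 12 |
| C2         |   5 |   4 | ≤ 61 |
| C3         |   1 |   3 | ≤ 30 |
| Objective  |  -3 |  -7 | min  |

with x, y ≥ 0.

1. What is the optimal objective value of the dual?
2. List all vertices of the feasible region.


1. -72
2. (0, 0), (12, 0), (3, 9), (0, 10)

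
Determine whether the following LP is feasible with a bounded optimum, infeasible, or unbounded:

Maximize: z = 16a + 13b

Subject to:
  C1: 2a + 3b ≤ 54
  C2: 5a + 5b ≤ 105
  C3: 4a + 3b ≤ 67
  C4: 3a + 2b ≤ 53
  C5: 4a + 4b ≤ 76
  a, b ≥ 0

Feasible with a bounded optimal solution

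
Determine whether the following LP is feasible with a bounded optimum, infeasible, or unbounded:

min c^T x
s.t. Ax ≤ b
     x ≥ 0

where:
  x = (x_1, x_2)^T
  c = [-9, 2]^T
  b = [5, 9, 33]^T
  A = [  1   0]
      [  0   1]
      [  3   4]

Feasible with a bounded optimal solution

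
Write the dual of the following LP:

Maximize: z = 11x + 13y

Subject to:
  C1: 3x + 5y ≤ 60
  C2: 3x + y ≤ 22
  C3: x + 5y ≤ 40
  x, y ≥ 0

Primal max cᵀx s.t. Ax ≤ b, x ≥ 0  →  Dual min bᵀy s.t. Aᵀy ≥ c, y ≥ 0.

Minimize: z = 60y1 + 22y2 + 40y3

Subject to:
  3y1 + 3y2 + y3 ≥ 11
  5y1 + y2 + 5y3 ≥ 13
  y1, y2, y3 ≥ 0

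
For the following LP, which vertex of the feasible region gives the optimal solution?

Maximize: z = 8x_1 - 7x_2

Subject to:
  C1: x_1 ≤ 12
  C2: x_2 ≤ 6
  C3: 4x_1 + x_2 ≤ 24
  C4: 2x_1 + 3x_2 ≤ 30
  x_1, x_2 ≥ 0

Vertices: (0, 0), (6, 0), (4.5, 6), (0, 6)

Evaluate the objective at each vertex of the feasible region:
  z(0, 0) = 0
  z(6, 0) = 48  ←
  z(4.5, 6) = -6
  z(0, 6) = -42
The maximum is at x_1 = 6, x_2 = 0.

(6, 0)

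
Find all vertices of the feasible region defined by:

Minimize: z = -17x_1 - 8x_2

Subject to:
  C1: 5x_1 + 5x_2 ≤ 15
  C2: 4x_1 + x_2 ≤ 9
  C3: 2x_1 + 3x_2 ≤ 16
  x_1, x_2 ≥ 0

(0, 0), (2.25, 0), (2, 1), (0, 3)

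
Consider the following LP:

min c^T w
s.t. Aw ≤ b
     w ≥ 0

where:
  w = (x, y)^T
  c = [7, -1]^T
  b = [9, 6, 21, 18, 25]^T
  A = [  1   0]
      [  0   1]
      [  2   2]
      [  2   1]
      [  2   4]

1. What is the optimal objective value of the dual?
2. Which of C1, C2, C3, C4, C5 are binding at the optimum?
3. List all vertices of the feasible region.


1. -6
2. C2
3. (0, 0), (9, 0), (7.833, 2.333), (0.5, 6), (0, 6)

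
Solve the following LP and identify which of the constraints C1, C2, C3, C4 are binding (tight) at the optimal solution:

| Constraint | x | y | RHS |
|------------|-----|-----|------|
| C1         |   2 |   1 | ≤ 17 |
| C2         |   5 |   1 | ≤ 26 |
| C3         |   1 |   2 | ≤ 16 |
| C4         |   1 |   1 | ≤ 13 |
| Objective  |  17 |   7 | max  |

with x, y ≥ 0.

At x = 4, y = 6, compute slack b - a·x for each constraint:
  C1: 17 − 14 = 3  (slack)
  C2: 26 − 26 = 0  (binding)
  C3: 16 − 16 = 0  (binding)
  C4: 13 − 10 = 3  (slack)

Optimal: x = 4, y = 6
Binding: C2, C3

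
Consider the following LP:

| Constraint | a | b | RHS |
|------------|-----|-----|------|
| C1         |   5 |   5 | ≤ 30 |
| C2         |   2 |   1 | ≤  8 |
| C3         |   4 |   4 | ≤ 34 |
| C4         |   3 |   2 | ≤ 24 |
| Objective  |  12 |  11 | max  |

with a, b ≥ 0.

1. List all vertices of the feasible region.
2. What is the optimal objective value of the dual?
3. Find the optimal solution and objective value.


1. (0, 0), (4, 0), (2, 4), (0, 6)
2. 68
3. a = 2, b = 4, z = 68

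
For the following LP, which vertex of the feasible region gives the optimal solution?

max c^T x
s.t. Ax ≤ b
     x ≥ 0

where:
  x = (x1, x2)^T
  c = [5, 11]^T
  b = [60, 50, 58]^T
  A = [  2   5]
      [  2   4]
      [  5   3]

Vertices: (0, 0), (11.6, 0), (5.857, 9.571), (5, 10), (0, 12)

Evaluate the objective at each vertex of the feasible region:
  z(0, 0) = 0
  z(11.6, 0) = 58
  z(5.857, 9.571) = 134.6
  z(5, 10) = 135  ←
  z(0, 12) = 132
The maximum is at x1 = 5, x2 = 10.

(5, 10)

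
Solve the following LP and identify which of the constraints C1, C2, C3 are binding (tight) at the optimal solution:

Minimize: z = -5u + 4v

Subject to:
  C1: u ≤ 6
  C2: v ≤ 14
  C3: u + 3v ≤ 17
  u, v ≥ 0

At u = 6, v = 0, compute slack b - a·x for each constraint:
  C1: 6 − 6 = 0  (binding)
  C2: 14 − 0 = 14  (slack)
  C3: 17 − 6 = 11  (slack)

Optimal: u = 6, v = 0
Binding: C1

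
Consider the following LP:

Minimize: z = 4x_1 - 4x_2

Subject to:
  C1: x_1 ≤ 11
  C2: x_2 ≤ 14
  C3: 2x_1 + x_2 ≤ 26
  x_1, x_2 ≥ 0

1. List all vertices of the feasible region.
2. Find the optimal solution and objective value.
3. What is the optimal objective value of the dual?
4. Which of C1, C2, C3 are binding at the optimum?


1. (0, 0), (11, 0), (11, 4), (6, 14), (0, 14)
2. x_1 = 0, x_2 = 14, z = -56
3. -56
4. C2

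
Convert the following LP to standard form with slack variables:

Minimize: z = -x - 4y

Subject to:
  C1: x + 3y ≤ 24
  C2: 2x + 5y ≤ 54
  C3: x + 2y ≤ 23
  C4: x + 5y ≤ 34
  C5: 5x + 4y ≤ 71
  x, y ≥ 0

min z = -x - 4y

s.t.
  x + 3y + s1 = 24
  2x + 5y + s2 = 54
  x + 2y + s3 = 23
  x + 5y + s4 = 34
  5x + 4y + s5 = 71
  x, y, s1, s2, s3, s4, s5 ≥ 0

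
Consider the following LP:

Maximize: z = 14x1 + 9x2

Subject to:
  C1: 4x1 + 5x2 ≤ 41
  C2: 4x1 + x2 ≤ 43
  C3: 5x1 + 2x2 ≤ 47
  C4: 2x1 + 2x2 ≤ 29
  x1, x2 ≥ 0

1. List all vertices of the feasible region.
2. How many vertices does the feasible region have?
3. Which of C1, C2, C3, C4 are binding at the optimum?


1. (0, 0), (9.4, 0), (9, 1), (0, 8.2)
2. 4
3. C1, C3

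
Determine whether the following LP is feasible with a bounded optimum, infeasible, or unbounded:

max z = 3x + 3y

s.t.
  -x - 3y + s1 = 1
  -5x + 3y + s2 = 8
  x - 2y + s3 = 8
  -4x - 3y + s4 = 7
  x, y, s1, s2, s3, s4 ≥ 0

Unbounded (objective can increase without bound)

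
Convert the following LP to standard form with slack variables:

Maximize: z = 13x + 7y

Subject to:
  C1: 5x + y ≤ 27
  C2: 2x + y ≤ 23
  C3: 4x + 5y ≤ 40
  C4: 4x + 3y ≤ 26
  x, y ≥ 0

max z = 13x + 7y

s.t.
  5x + y + s1 = 27
  2x + y + s2 = 23
  4x + 5y + s3 = 40
  4x + 3y + s4 = 26
  x, y, s1, s2, s3, s4 ≥ 0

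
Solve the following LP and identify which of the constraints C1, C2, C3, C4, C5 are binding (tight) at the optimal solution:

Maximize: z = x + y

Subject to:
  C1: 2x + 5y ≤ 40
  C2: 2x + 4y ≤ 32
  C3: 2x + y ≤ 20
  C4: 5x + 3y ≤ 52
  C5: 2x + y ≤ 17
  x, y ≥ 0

At x = 6, y = 5, compute slack b - a·x for each constraint:
  C1: 40 − 37 = 3  (slack)
  C2: 32 − 32 = 0  (binding)
  C3: 20 − 17 = 3  (slack)
  C4: 52 − 45 = 7  (slack)
  C5: 17 − 17 = 0  (binding)

Optimal: x = 6, y = 5
Binding: C2, C5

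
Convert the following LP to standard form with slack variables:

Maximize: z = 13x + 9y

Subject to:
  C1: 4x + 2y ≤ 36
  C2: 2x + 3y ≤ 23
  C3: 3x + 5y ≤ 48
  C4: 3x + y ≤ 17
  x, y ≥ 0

max z = 13x + 9y

s.t.
  4x + 2y + s1 = 36
  2x + 3y + s2 = 23
  3x + 5y + s3 = 48
  3x + y + s4 = 17
  x, y, s1, s2, s3, s4 ≥ 0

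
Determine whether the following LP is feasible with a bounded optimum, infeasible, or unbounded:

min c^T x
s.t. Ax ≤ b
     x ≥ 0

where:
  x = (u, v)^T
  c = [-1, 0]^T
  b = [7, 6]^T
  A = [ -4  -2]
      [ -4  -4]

Unbounded (objective can decrease without bound)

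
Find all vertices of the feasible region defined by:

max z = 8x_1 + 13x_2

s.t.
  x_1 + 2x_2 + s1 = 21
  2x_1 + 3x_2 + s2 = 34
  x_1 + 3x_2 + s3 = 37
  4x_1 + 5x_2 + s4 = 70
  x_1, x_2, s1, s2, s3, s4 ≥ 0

(0, 0), (17, 0), (5, 8), (0, 10.5)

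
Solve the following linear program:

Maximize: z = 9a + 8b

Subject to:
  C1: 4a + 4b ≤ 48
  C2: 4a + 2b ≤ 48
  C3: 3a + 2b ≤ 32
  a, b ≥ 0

Evaluate the objective at each vertex of the feasible region:
  z(0, 0) = 0
  z(10.67, 0) = 96
  z(8, 4) = 104  ←
  z(0, 12) = 96
The maximum is at a = 8, b = 4.

a = 8, b = 4, z = 104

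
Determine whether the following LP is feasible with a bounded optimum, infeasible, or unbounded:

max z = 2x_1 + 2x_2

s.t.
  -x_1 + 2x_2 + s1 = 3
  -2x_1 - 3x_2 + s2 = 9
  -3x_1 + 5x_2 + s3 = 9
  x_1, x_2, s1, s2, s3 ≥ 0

Unbounded (objective can increase without bound)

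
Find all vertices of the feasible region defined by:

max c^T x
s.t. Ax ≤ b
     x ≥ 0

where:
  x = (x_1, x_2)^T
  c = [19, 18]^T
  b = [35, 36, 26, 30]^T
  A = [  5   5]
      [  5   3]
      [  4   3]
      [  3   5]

(0, 0), (6.5, 0), (5, 2), (2.5, 4.5), (0, 6)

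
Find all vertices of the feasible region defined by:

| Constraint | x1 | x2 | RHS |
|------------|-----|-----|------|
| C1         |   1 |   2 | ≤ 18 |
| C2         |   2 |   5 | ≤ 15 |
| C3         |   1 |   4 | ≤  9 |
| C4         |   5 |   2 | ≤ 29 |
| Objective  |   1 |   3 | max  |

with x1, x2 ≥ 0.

(0, 0), (5.8, 0), (5.476, 0.8095), (5, 1), (0, 2.25)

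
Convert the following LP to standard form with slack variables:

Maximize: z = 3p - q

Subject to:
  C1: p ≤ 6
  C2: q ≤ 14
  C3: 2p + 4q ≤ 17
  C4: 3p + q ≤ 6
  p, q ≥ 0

max z = 3p - q

s.t.
  p + s1 = 6
  q + s2 = 14
  2p + 4q + s3 = 17
  3p + q + s4 = 6
  p, q, s1, s2, s3, s4 ≥ 0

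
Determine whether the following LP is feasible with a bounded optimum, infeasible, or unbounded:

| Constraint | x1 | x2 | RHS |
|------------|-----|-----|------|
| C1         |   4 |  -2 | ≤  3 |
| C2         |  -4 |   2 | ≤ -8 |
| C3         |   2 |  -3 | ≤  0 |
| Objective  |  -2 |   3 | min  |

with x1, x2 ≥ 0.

Infeasible (no feasible solution exists)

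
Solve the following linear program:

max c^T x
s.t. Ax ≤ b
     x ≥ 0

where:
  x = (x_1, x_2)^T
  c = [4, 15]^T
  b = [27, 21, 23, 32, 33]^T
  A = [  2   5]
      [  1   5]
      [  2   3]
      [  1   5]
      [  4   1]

Evaluate the objective at each vertex of the feasible region:
  z(0, 0) = 0
  z(8.25, 0) = 33
  z(7.667, 2.333) = 65.67
  z(6, 3) = 69  ←
  z(0, 4.2) = 63
The maximum is at x_1 = 6, x_2 = 3.

x_1 = 6, x_2 = 3, z = 69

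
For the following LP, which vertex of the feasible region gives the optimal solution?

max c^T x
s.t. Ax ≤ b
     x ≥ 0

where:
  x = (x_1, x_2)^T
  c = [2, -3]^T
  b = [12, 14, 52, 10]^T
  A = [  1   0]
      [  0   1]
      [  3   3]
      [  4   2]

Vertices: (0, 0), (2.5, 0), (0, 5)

Evaluate the objective at each vertex of the feasible region:
  z(0, 0) = 0
  z(2.5, 0) = 5  ←
  z(0, 5) = -15
The maximum is at x_1 = 2.5, x_2 = 0.

(2.5, 0)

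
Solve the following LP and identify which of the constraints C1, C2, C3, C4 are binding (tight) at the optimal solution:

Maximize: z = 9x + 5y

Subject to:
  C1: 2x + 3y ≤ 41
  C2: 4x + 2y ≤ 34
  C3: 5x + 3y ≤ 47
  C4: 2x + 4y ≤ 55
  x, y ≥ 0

At x = 4, y = 9, compute slack b - a·x for each constraint:
  C1: 41 − 35 = 6  (slack)
  C2: 34 − 34 = 0  (binding)
  C3: 47 − 47 = 0  (binding)
  C4: 55 − 44 = 11  (slack)

Optimal: x = 4, y = 9
Binding: C2, C3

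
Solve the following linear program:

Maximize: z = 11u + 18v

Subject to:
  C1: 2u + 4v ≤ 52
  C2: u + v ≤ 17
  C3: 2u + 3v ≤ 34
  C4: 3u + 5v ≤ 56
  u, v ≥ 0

Evaluate the objective at each vertex of the feasible region:
  z(0, 0) = 0
  z(17, 0) = 187
  z(2, 10) = 202  ←
  z(0, 11.2) = 201.6
The maximum is at u = 2, v = 10.

u = 2, v = 10, z = 202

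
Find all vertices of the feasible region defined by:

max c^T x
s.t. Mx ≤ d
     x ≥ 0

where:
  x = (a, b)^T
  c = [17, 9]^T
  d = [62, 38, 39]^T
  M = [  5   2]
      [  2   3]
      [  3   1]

(0, 0), (12.4, 0), (10, 6), (0, 12.67)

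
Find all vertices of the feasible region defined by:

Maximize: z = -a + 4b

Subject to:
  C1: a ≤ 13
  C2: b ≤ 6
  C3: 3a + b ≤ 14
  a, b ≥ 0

(0, 0), (4.667, 0), (2.667, 6), (0, 6)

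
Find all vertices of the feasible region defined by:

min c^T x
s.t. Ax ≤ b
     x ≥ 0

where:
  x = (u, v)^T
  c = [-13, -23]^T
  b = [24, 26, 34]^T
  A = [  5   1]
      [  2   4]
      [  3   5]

(0, 0), (4.8, 0), (3.909, 4.455), (3, 5), (0, 6.5)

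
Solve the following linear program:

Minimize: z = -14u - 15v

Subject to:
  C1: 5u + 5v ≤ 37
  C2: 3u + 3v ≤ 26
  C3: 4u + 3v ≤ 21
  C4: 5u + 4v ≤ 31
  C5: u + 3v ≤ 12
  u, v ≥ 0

Evaluate the objective at each vertex of the feasible region:
  z(0, 0) = 0
  z(5.25, 0) = -73.5
  z(3, 3) = -87  ←
  z(0, 4) = -60
The minimum is at u = 3, v = 3.

u = 3, v = 3, z = -87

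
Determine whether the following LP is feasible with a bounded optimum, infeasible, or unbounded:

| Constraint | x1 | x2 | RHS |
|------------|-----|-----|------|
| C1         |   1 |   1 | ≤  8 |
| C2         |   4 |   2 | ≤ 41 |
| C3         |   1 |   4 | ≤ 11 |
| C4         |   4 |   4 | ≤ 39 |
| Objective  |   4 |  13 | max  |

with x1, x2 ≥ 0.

Feasible with a bounded optimal solution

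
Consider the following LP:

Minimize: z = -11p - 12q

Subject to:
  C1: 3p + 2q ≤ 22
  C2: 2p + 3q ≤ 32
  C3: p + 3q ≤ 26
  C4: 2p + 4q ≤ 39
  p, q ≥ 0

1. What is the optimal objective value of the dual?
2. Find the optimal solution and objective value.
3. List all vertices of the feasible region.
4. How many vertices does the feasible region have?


1. -118
2. p = 2, q = 8, z = -118
3. (0, 0), (7.333, 0), (2, 8), (0, 8.667)
4. 4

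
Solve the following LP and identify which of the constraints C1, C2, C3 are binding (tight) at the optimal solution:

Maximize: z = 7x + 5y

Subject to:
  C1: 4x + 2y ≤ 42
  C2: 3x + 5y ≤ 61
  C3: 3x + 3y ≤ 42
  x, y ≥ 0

At x = 7, y = 7, compute slack b - a·x for each constraint:
  C1: 42 − 42 = 0  (binding)
  C2: 61 − 56 = 5  (slack)
  C3: 42 − 42 = 0  (binding)

Optimal: x = 7, y = 7
Binding: C1, C3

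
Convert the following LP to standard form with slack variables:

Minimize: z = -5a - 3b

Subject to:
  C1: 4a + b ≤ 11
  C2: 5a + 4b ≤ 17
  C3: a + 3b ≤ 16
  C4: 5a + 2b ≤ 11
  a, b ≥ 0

min z = -5a - 3b

s.t.
  4a + b + s1 = 11
  5a + 4b + s2 = 17
  a + 3b + s3 = 16
  5a + 2b + s4 = 11
  a, b, s1, s2, s3, s4 ≥ 0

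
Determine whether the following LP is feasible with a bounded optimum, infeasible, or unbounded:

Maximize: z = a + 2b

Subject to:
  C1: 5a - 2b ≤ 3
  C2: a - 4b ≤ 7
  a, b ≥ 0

Unbounded (objective can increase without bound)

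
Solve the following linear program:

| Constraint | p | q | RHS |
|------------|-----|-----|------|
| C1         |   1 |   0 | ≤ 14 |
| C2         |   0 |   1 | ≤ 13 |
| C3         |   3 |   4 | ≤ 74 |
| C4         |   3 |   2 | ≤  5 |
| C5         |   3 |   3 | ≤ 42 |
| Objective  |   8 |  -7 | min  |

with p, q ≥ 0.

Evaluate the objective at each vertex of the feasible region:
  z(0, 0) = 0
  z(1.667, 0) = 13.33
  z(0, 2.5) = -17.5  ←
The minimum is at p = 0, q = 2.5.

p = 0, q = 2.5, z = -17.5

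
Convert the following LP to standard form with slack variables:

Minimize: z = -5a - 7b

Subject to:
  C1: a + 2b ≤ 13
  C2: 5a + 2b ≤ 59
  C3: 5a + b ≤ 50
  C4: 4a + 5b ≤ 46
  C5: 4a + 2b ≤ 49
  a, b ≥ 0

min z = -5a - 7b

s.t.
  a + 2b + s1 = 13
  5a + 2b + s2 = 59
  5a + b + s3 = 50
  4a + 5b + s4 = 46
  4a + 2b + s5 = 49
  a, b, s1, s2, s3, s4, s5 ≥ 0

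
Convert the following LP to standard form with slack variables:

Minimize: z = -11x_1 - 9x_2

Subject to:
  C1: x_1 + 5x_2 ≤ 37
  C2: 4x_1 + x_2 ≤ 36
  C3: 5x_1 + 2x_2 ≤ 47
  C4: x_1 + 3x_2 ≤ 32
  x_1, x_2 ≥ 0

min z = -11x_1 - 9x_2

s.t.
  x_1 + 5x_2 + s1 = 37
  4x_1 + x_2 + s2 = 36
  5x_1 + 2x_2 + s3 = 47
  x_1 + 3x_2 + s4 = 32
  x_1, x_2, s1, s2, s3, s4 ≥ 0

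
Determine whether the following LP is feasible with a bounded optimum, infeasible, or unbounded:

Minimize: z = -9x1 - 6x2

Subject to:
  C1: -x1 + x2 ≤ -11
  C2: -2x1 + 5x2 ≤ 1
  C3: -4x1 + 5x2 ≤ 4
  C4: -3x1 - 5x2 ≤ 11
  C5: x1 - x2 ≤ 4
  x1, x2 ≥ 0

Infeasible (no feasible solution exists)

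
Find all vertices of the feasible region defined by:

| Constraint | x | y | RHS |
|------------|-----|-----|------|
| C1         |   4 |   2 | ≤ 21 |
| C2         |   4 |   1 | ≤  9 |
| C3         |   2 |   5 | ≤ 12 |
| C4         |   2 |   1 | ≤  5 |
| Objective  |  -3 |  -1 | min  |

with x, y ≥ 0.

(0, 0), (2.25, 0), (2, 1), (1.625, 1.75), (0, 2.4)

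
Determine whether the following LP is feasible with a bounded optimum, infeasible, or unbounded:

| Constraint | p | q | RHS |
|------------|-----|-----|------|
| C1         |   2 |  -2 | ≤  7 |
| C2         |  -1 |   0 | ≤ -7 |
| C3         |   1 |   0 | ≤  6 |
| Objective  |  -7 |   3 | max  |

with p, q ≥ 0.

Infeasible (no feasible solution exists)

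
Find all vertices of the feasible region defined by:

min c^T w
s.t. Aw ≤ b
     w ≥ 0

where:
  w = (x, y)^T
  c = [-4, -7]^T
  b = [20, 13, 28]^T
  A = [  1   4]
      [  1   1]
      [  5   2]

(0, 0), (5.6, 0), (4, 4), (0, 5)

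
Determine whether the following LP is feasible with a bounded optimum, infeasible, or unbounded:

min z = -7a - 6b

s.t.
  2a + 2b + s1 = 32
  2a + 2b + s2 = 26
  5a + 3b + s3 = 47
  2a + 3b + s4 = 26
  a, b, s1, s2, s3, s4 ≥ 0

Feasible with a bounded optimal solution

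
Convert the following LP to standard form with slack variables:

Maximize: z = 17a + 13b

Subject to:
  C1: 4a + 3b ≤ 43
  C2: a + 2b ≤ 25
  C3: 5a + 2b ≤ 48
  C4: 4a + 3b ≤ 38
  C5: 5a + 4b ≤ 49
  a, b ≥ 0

max z = 17a + 13b

s.t.
  4a + 3b + s1 = 43
  a + 2b + s2 = 25
  5a + 2b + s3 = 48
  4a + 3b + s4 = 38
  5a + 4b + s5 = 49
  a, b, s1, s2, s3, s4, s5 ≥ 0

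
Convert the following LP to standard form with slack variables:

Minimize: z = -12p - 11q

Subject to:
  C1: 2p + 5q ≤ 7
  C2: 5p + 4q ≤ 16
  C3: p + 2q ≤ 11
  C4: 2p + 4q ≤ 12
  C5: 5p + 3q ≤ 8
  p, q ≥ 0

min z = -12p - 11q

s.t.
  2p + 5q + s1 = 7
  5p + 4q + s2 = 16
  p + 2q + s3 = 11
  2p + 4q + s4 = 12
  5p + 3q + s5 = 8
  p, q, s1, s2, s3, s4, s5 ≥ 0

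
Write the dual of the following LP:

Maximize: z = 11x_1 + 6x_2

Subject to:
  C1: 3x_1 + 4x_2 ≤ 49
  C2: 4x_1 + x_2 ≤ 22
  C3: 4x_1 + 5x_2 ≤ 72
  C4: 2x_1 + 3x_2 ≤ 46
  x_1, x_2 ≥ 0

Primal max cᵀx s.t. Ax ≤ b, x ≥ 0  →  Dual min bᵀy s.t. Aᵀy ≥ c, y ≥ 0.

Minimize: z = 49y1 + 22y2 + 72y3 + 46y4

Subject to:
  3y1 + 4y2 + 4y3 + 2y4 ≥ 11
  4y1 + y2 + 5y3 + 3y4 ≥ 6
  y1, y2, y3, y4 ≥ 0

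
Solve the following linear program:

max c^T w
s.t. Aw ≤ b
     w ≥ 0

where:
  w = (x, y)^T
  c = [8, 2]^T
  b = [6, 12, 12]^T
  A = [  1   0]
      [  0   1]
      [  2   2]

Evaluate the objective at each vertex of the feasible region:
  z(0, 0) = 0
  z(6, 0) = 48  ←
  z(0, 6) = 12
The maximum is at x = 6, y = 0.

x = 6, y = 0, z = 48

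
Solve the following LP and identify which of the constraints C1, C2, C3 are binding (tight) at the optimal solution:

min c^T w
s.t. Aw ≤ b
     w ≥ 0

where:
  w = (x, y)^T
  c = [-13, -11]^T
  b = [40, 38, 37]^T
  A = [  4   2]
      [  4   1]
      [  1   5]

At x = 7, y = 6, compute slack b - a·x for each constraint:
  C1: 40 − 40 = 0  (binding)
  C2: 38 − 34 = 4  (slack)
  C3: 37 − 37 = 0  (binding)

Optimal: x = 7, y = 6
Binding: C1, C3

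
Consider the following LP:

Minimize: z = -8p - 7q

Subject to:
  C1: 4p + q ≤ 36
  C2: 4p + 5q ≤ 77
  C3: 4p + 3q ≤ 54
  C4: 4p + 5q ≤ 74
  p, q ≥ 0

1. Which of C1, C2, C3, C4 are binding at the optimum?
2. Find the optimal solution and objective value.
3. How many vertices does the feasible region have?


1. C3, C4
2. p = 6, q = 10, z = -118
3. 5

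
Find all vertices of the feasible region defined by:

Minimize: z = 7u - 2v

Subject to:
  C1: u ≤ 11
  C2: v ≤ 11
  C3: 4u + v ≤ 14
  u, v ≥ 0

(0, 0), (3.5, 0), (0.75, 11), (0, 11)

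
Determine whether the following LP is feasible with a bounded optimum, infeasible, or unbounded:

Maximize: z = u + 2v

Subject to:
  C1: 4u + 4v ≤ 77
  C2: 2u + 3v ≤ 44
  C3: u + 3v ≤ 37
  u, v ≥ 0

Feasible with a bounded optimal solution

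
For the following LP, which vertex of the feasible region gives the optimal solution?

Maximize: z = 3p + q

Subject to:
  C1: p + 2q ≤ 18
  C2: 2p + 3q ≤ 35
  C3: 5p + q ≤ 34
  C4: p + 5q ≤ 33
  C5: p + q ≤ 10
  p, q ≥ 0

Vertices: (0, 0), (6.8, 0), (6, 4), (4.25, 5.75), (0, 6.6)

Evaluate the objective at each vertex of the feasible region:
  z(0, 0) = 0
  z(6.8, 0) = 20.4
  z(6, 4) = 22  ←
  z(4.25, 5.75) = 18.5
  z(0, 6.6) = 6.6
The maximum is at p = 6, q = 4.

(6, 4)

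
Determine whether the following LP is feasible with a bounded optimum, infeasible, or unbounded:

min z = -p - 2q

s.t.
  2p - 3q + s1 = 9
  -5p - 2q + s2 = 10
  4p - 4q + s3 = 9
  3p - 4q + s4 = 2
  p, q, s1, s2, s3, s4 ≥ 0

Unbounded (objective can decrease without bound)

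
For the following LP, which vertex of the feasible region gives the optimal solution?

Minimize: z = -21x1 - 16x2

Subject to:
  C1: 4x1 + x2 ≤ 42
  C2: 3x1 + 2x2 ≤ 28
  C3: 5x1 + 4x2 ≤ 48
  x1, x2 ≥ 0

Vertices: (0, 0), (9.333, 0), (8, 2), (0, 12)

Evaluate the objective at each vertex of the feasible region:
  z(0, 0) = 0
  z(9.333, 0) = -196
  z(8, 2) = -200  ←
  z(0, 12) = -192
The minimum is at x1 = 8, x2 = 2.

(8, 2)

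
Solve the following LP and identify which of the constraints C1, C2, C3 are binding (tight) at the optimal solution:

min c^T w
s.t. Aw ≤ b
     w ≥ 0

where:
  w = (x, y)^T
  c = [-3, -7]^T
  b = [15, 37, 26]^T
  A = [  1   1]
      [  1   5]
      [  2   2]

At x = 7, y = 6, compute slack b - a·x for each constraint:
  C1: 15 − 13 = 2  (slack)
  C2: 37 − 37 = 0  (binding)
  C3: 26 − 26 = 0  (binding)

Optimal: x = 7, y = 6
Binding: C2, C3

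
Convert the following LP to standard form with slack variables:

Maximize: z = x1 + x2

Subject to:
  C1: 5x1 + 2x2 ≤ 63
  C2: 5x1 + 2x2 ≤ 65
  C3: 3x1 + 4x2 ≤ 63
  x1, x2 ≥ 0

max z = x1 + x2

s.t.
  5x1 + 2x2 + s1 = 63
  5x1 + 2x2 + s2 = 65
  3x1 + 4x2 + s3 = 63
  x1, x2, s1, s2, s3 ≥ 0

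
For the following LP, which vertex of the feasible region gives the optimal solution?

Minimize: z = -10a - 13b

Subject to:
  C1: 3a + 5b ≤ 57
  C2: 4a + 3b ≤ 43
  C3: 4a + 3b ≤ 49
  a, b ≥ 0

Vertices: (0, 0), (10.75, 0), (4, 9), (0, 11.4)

Evaluate the objective at each vertex of the feasible region:
  z(0, 0) = 0
  z(10.75, 0) = -107.5
  z(4, 9) = -157  ←
  z(0, 11.4) = -148.2
The minimum is at a = 4, b = 9.

(4, 9)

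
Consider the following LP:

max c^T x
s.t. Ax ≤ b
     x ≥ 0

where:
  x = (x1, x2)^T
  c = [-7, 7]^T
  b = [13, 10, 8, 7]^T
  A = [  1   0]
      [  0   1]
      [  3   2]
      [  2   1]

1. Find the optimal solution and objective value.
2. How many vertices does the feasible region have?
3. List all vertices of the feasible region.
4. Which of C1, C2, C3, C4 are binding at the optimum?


1. x1 = 0, x2 = 4, z = 28
2. 3
3. (0, 0), (2.667, 0), (0, 4)
4. C3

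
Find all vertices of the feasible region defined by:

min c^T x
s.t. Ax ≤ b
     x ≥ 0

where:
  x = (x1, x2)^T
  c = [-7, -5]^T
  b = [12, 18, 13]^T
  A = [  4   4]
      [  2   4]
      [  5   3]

(0, 0), (2.6, 0), (2, 1), (0, 3)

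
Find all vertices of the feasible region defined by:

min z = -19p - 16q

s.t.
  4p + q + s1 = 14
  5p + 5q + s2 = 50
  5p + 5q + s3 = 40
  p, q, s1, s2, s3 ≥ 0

(0, 0), (3.5, 0), (2, 6), (0, 8)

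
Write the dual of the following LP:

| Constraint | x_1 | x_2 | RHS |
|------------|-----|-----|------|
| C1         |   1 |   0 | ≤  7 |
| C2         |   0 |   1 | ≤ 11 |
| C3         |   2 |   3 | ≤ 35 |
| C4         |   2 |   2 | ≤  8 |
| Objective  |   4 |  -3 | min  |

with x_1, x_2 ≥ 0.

Primal min cᵀx s.t. Ax ≤ b, x ≥ 0  →  Dual max −bᵀy s.t. Aᵀy ≥ −c, y ≥ 0.

Maximize: z = -7y1 - 11y2 - 35y3 - 8y4

Subject to:
  y1 + 2y3 + 2y4 ≥ -4
  y2 + 3y3 + 2y4 ≥ 3
  y1, y2, y3, y4 ≥ 0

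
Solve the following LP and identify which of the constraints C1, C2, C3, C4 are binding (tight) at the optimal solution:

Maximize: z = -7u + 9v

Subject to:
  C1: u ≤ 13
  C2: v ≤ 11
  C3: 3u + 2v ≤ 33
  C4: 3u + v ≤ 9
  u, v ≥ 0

At u = 0, v = 9, compute slack b - a·x for each constraint:
  C1: 13 − 0 = 13  (slack)
  C2: 11 − 9 = 2  (slack)
  C3: 33 − 18 = 15  (slack)
  C4: 9 − 9 = 0  (binding)

Optimal: u = 0, v = 9
Binding: C4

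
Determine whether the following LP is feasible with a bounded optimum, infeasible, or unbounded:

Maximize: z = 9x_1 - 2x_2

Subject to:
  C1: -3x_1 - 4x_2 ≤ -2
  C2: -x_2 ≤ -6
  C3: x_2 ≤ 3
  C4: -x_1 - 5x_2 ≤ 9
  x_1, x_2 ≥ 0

Infeasible (no feasible solution exists)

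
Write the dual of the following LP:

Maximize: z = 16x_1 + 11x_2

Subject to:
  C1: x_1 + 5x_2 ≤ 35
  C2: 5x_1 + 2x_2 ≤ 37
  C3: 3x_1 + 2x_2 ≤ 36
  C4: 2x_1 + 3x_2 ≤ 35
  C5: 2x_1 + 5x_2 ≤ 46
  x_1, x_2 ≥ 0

Primal max cᵀx s.t. Ax ≤ b, x ≥ 0  →  Dual min bᵀy s.t. Aᵀy ≥ c, y ≥ 0.

Minimize: z = 35y1 + 37y2 + 36y3 + 35y4 + 46y5

Subject to:
  y1 + 5y2 + 3y3 + 2y4 + 2y5 ≥ 16
  5y1 + 2y2 + 2y3 + 3y4 + 5y5 ≥ 11
  y1, y2, y3, y4, y5 ≥ 0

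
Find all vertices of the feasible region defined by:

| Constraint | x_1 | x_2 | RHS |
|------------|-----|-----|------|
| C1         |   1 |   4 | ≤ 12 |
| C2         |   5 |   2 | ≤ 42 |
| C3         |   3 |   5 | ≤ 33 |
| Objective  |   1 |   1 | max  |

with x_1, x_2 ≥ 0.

(0, 0), (8.4, 0), (8, 1), (0, 3)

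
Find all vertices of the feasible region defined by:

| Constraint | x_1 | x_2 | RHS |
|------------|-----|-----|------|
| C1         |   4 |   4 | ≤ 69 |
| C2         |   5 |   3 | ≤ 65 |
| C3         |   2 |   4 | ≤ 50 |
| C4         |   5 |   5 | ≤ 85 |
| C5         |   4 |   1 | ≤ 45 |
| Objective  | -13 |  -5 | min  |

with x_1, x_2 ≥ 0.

(0, 0), (11.25, 0), (10, 5), (7.857, 8.571), (0, 12.5)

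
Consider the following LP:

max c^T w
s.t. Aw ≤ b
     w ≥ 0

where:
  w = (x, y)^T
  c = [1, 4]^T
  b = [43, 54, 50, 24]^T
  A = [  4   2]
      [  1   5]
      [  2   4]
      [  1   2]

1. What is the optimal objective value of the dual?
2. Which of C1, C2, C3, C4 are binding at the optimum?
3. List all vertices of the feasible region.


1. 44
2. C2, C4
3. (0, 0), (10.75, 0), (6.333, 8.833), (4, 10), (0, 10.8)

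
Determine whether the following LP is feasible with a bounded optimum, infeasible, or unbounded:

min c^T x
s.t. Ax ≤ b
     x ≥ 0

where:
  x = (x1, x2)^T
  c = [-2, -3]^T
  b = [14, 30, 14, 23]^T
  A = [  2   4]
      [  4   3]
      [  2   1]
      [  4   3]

Feasible with a bounded optimal solution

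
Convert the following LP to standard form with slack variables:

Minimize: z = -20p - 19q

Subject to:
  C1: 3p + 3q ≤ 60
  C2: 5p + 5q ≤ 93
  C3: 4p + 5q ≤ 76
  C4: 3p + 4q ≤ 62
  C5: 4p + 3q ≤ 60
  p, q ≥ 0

min z = -20p - 19q

s.t.
  3p + 3q + s1 = 60
  5p + 5q + s2 = 93
  4p + 5q + s3 = 76
  3p + 4q + s4 = 62
  4p + 3q + s5 = 60
  p, q, s1, s2, s3, s4, s5 ≥ 0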